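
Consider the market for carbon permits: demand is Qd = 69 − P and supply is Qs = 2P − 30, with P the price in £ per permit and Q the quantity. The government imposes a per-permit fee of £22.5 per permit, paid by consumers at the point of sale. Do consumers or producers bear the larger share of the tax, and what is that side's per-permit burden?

Consumers bear the larger share: £15 per permit.

Without the tax, 69 − P = 2P − 30 gives 3P = 99, so P* = £33 and Q* = 36.
With the tax collected from consumers, demand (in seller-price terms) shifts: Qd = 69 − (P + 22.5).
New equilibrium: consumers pay £48, producers receive £25.5, Q = 21. (Wedge: Pb − Ps = 22.5.)
Per-permit burden: consumers £15, producers £7.5.
Consumers take the larger share because demand is less price-elastic here (demand slope 1 vs supply slope 2).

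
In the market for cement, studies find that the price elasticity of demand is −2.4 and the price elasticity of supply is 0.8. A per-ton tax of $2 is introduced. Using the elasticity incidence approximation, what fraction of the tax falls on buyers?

Buyers' share ≈ 0.25.

Incidence ratio: buyers' share ≈ εs / (εs + |εd|) = 0.8 / (0.8 + 2.4) = 0.25.
Supply is the less elastic side, so buyers bear the smaller share.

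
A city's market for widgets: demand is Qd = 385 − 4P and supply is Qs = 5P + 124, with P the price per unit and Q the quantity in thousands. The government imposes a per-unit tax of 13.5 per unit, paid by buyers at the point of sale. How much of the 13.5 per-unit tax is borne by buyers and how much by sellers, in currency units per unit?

Before the tax: set 385 − 4P = 5P + 124 → P* = 29, Q* = 269.
With the tax collected from buyers, demand (in seller-price terms) shifts: Qd = 385 − 4(P + 13.5).
New equilibrium: buyers pay 36.5, sellers receive 23, Q = 239. (Wedge: Pb − Ps = 13.5.)
Burden on buyers: 7.5; on sellers: 6. (They sum to 13.5.)

Buyers bear 7.5 per unit; sellers bear 6 per unit.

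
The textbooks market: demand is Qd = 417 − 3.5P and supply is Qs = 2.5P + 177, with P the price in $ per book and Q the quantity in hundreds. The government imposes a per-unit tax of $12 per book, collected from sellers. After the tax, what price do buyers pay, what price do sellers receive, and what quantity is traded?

Buyers pay $45; sellers receive $33; quantity = 259.5.

Without the tax, 417 − 3.5P = 2.5P + 177 gives 6P = 240, so P* = $40 and Q* = 277.
With the tax collected from sellers, supply shifts: Qs = 2.5(P − 12) + 177.
New equilibrium: buyers pay $45, sellers receive $33, Q = 259.5. (Wedge: Pb − Ps = 12.)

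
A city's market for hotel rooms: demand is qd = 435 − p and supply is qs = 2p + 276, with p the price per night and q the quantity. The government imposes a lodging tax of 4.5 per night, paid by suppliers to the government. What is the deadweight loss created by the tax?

Before the tax: set 435 − p = 2p + 276 → p* = 53, q* = 382.
With the tax collected from suppliers, supply shifts: qs = 2(p − 4.5) + 276.
Solving gives q = 379 with consumers paying 56 and suppliers receiving 51.5 (the 4.5 wedge).
Quantity falls by |ΔQ| = |382 − 379| = 3.
DWL = ½ · t · |ΔQ| = ½ · 4.5 · 3 = 6.75.

Deadweight loss = 6.75.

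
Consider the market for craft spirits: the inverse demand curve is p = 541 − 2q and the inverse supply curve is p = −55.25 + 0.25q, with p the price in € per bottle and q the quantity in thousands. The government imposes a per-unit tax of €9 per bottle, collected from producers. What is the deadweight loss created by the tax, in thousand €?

Inverting to q(p) form: qd = 270.5 − 0.5p; qs = 4p + 221.
Before the tax: set 270.5 − 0.5p = 4p + 221 → p* = €11, q* = 265.
With the tax collected from producers, supply shifts: qs = 4(p − 9) + 221.
Solving gives q = 261 with consumers paying €19 and producers receiving €10 (the €9 wedge).
Quantity falls by |ΔQ| = |265 − 261| = 4.
DWL = ½ · t · |ΔQ| = ½ · 9 · 4 = €18.

Deadweight loss = €18 thousand.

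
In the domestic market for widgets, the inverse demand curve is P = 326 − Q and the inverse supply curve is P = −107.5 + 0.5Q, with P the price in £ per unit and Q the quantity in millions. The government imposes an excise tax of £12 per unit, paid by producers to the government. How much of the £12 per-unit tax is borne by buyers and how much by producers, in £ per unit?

Rewrite in direct form: Qd = 326 − P and Qs = 2P + 215.
Without the tax, 326 − P = 2P + 215 gives 3P = 111, so P* = £37 and Q* = 289.
With the tax collected from producers, supply shifts: Qs = 2(P − 12) + 215.
Solving gives Q = 281 with buyers paying £45 and producers receiving £33 (the £12 wedge).
Burden on buyers: £8; on producers: £4. (They sum to £12.)
The less price-elastic side of the market bears the larger share of a per-unit tax.

Buyers bear £8 per unit; producers bear £4 per unit.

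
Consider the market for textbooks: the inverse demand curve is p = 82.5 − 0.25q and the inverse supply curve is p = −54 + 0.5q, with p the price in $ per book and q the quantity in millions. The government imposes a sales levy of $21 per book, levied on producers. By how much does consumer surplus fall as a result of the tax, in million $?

Rewrite in direct form: qd = 330 − 4p and qs = 2p + 108.
Without the tax, 330 − 4p = 2p + 108 gives 6p = 222, so p* = $37 and q* = 182.
With the tax collected from producers, supply shifts: qs = 2(p − 21) + 108.
Solving gives q = 154 with buyers paying $44 and producers receiving $23 (the $21 wedge).
ΔCS is the trapezoid between Q = 154 and Q = 182 of height $7: ½ · (182 + 154) · 7 = $1176.

Consumer surplus falls by $1176 million.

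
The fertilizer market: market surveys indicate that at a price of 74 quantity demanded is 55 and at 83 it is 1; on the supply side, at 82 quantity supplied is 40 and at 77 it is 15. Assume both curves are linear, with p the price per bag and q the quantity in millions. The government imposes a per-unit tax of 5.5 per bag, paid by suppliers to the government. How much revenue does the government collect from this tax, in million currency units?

Demand slope: (1 − 55)/(83 − 74) = -6, so qd = 499 − 6p.
Supply slope: (15 − 40)/(77 − 82) = 5, so qs = 5p − 370.
Without the tax, 499 − 6p = 5p − 370 gives 11p = 869, so p* = 79 and q* = 25.
With the tax collected from suppliers, supply shifts: qs = 5(p − 5.5) − 370.
Solving gives q = 10 with buyers paying 81.5 and suppliers receiving 76 (the 5.5 wedge).
Revenue = t · Q = 5.5 · 10 = 55.

Tax revenue = 55 million.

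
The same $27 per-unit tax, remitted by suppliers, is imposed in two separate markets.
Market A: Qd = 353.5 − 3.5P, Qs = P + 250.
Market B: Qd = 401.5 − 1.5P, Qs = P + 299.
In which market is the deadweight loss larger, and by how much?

Market A: pre-tax P* = $23, Q* = 273; post-tax Q = 252; deadweight loss = $283.5.
Market B: pre-tax P* = $41, Q* = 340; post-tax Q = 323.8; deadweight loss = $218.7.
Difference: $283.5 vs $218.7 → market A is larger by $64.8.

Market A, by $64.8.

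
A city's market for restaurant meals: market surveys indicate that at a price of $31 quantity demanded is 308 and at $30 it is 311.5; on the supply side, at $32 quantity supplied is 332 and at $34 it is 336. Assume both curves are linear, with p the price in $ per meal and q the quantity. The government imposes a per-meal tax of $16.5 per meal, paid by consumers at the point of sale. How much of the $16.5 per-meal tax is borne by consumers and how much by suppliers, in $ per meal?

Demand slope: (311.5 − 308)/(30 − 31) = -3.5, so qd = 416.5 − 3.5p.
Supply slope: (336 − 332)/(34 − 32) = 2, so qs = 2p + 268.
Before the tax: set 416.5 − 3.5p = 2p + 268 → p* = $27, q* = 322.
With the tax collected from consumers, demand (in seller-price terms) shifts: qd = 416.5 − 3.5(p + 16.5).
Solving gives q = 301 with consumers paying $33 and suppliers receiving $16.5 (the $16.5 wedge).
Burden on consumers: $6; on suppliers: $10.5. (They sum to $16.5.)

Consumers bear $6 per meal; suppliers bear $10.5 per meal.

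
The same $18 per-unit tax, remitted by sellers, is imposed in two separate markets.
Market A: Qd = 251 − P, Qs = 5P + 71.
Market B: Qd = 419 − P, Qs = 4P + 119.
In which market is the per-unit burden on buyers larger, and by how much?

Market A: pre-tax P* = $30, Q* = 221; post-tax Q = 206; per-unit burden on buyers = $15.
Market B: pre-tax P* = $60, Q* = 359; post-tax Q = 344.6; per-unit burden on buyers = $14.4.
Difference: $15 vs $14.4 → market A is larger by $0.6.

Market A, by $0.6.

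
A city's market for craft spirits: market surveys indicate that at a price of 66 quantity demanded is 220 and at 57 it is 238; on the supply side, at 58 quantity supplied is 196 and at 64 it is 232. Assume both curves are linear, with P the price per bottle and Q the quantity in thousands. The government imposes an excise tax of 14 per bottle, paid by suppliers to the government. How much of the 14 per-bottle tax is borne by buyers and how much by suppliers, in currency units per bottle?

Demand slope: (238 − 220)/(57 − 66) = -2, so Qd = 352 − 2P.
Supply slope: (232 − 196)/(64 − 58) = 6, so Qs = 6P − 152.
Before the tax: set 352 − 2P = 6P − 152 → P* = 63, Q* = 226.
With the tax collected from suppliers, supply shifts: Qs = 6(P − 14) − 152.
New equilibrium: buyers pay 73.5, suppliers receive 59.5, Q = 205. (Wedge: Pb − Ps = 14.)
Burden on buyers: 10.5; on suppliers: 3.5. (They sum to 14.)
The less price-elastic side of the market bears the larger share of a per-unit tax.

Buyers bear 10.5 per bottle; suppliers bear 3.5 per bottle.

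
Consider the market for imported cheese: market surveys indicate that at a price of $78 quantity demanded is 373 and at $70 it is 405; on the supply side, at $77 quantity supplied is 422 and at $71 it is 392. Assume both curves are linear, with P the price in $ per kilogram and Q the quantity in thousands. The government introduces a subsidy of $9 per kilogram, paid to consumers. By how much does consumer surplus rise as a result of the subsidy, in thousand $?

Demand slope: (405 − 373)/(70 − 78) = -4, so Qd = 685 − 4P.
Supply slope: (392 − 422)/(71 − 77) = 5, so Qs = 5P + 37.
Without the subsidy, 685 − 4P = 5P + 37 gives 9P = 648, so P* = $72 and Q* = 397.
With a per-unit subsidy paid to consumers, each effectively pays P − 9, so demand becomes Qd = 685 − 4(P − 9).
Solving gives Q = 417 with consumers paying $67 and sellers receiving $76 (the $9 wedge).
ΔCS is the trapezoid between Q = 417 and Q = 397 of height $5: ½ · (397 + 417) · 5 = $2035.

Consumer surplus rises by $2035 thousand.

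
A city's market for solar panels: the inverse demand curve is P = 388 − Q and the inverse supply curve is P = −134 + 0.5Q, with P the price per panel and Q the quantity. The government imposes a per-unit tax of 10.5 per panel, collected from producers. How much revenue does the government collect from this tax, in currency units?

Tax revenue = 3580.5.

Inverting to Q(P) form: Qd = 388 − P; Qs = 2P + 268.
Before the tax: set 388 − P = 2P + 268 → P* = 40, Q* = 348.
With the tax collected from producers, supply shifts: Qs = 2(P − 10.5) + 268.
Solving gives Q = 341 with consumers paying 47 and producers receiving 36.5 (the 10.5 wedge).
Revenue = t · Q = 10.5 · 341 = 3580.5.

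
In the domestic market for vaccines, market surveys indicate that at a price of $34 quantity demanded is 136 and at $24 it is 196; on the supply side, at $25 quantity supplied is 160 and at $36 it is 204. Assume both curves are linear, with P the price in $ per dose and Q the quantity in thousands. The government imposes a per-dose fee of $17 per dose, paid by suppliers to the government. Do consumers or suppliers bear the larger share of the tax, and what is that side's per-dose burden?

Suppliers bear the larger share: $10.2 per dose.

Demand slope: (196 − 136)/(24 − 34) = -6, so Qd = 340 − 6P.
Supply slope: (204 − 160)/(36 − 25) = 4, so Qs = 4P + 60.
Before the tax: set 340 − 6P = 4P + 60 → P* = $28, Q* = 172.
With the tax collected from suppliers, supply shifts: Qs = 4(P − 17) + 60.
Solving gives Q = 131.2 with consumers paying $34.8 and suppliers receiving $17.8 (the $17 wedge).
Per-dose burden: consumers $6.8, suppliers $10.2.
Suppliers take the larger share because supply is less price-elastic here (demand slope 6 vs supply slope 4).
The less price-elastic side of the market bears the larger share of a per-unit tax.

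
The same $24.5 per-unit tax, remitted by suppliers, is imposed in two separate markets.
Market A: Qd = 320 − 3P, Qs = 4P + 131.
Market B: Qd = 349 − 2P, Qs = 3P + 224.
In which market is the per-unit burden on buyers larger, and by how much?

Market B, by $0.7.

Market A: pre-tax P* = $27, Q* = 239; post-tax Q = 197; per-unit burden on buyers = $14.
Market B: pre-tax P* = $25, Q* = 299; post-tax Q = 269.6; per-unit burden on buyers = $14.7.
Difference: $14 vs $14.7 → market B is larger by $0.7.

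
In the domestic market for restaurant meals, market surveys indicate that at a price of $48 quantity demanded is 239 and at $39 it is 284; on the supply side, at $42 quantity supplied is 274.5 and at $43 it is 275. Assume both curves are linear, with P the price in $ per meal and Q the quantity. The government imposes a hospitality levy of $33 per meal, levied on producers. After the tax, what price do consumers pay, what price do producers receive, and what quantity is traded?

Consumers pay $44; producers receive $11; quantity = 259.

Demand slope: (284 − 239)/(39 − 48) = -5, so Qd = 479 − 5P.
Supply slope: (275 − 274.5)/(43 − 42) = 0.5, so Qs = 0.5P + 253.5.
Without the tax, 479 − 5P = 0.5P + 253.5 gives 5.5P = 225.5, so P* = $41 and Q* = 274.
With the tax collected from producers, supply shifts: Qs = 0.5(P − 33) + 253.5.
New equilibrium: consumers pay $44, producers receive $11, Q = 259. (Wedge: Pb − Ps = 33.)
The less price-elastic side of the market bears the larger share of a per-unit tax.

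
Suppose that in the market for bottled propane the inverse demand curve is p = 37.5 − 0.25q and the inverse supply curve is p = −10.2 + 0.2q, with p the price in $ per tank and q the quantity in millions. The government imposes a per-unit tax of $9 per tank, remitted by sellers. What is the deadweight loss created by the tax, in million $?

Inverting to q(p) form: qd = 150 − 4p; qs = 5p + 51.
Without the tax, 150 − 4p = 5p + 51 gives 9p = 99, so p* = $11 and q* = 106.
With the tax collected from sellers, supply shifts: qs = 5(p − 9) + 51.
Solving gives q = 86 with buyers paying $16 and sellers receiving $7 (the $9 wedge).
Quantity falls by |ΔQ| = |106 − 86| = 20.
DWL = ½ · t · |ΔQ| = ½ · 9 · 20 = $90.

Deadweight loss = $90 million.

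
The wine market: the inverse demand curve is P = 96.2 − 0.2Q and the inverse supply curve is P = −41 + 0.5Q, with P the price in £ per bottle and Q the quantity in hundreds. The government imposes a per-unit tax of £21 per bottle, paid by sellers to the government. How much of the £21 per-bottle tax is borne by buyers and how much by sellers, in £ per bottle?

Rewrite in direct form: Qd = 481 − 5P and Qs = 2P + 82.
Without the tax, 481 − 5P = 2P + 82 gives 7P = 399, so P* = £57 and Q* = 196.
With the tax collected from sellers, supply shifts: Qs = 2(P − 21) + 82.
New equilibrium: buyers pay £63, sellers receive £42, Q = 166. (Wedge: Pb − Ps = 21.)
Burden on buyers: £6; on sellers: £15. (They sum to £21.)

Buyers bear £6 per bottle; sellers bear £15 per bottle.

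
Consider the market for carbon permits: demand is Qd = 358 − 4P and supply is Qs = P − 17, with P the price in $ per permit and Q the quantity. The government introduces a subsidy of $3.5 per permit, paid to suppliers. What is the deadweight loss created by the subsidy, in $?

Deadweight loss = $4.9.

Without the subsidy, 358 − 4P = P − 17 gives 5P = 375, so P* = $75 and Q* = 58.
With a per-unit subsidy paid to suppliers, each receives P + 3.5 per unit sold, so supply becomes Qs = (P + 3.5) − 17.
Solving gives Q = 60.8 with buyers paying $74.3 and suppliers receiving $77.8 (the $3.5 wedge).
Quantity rises by |ΔQ| = |58 − 60.8| = 2.8.
DWL = ½ · t · |ΔQ| = ½ · 3.5 · 2.8 = $4.9.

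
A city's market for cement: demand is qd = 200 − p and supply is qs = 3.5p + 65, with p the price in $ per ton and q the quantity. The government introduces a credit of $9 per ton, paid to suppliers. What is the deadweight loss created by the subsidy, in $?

Deadweight loss = $31.5.

Without the subsidy, 200 − p = 3.5p + 65 gives 4.5p = 135, so p* = $30 and q* = 170.
With a per-unit subsidy paid to suppliers, each receives p + 9 per unit sold, so supply becomes qs = 3.5(p + 9) + 65.
New equilibrium: buyers pay $23, suppliers receive $32, q = 177. (Wedge: pb − ps = −9.)
Quantity rises by |ΔQ| = |170 − 177| = 7.
DWL = ½ · t · |ΔQ| = ½ · 9 · 7 = $31.5.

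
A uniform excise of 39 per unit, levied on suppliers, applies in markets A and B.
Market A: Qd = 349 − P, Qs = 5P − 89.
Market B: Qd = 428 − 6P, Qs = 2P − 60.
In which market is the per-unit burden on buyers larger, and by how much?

Market A, by 22.75.

Market A: pre-tax P* = 73, Q* = 276; post-tax Q = 243.5; per-unit burden on buyers = 32.5.
Market B: pre-tax P* = 61, Q* = 62; post-tax Q = 3.5; per-unit burden on buyers = 9.75.
Difference: 32.5 vs 9.75 → market A is larger by 22.75.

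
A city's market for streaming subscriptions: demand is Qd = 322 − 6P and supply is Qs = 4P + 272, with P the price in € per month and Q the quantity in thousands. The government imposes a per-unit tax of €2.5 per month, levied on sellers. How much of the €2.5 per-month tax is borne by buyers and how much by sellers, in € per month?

Buyers bear €1 per month; sellers bear €1.5 per month.

Without the tax, 322 − 6P = 4P + 272 gives 10P = 50, so P* = €5 and Q* = 292.
With the tax collected from sellers, supply shifts: Qs = 4(P − 2.5) + 272.
New equilibrium: buyers pay €6, sellers receive €3.5, Q = 286. (Wedge: Pb − Ps = 2.5.)
Burden on buyers: €1; on sellers: €1.5. (They sum to €2.5.)
The less price-elastic side of the market bears the larger share of a per-unit tax.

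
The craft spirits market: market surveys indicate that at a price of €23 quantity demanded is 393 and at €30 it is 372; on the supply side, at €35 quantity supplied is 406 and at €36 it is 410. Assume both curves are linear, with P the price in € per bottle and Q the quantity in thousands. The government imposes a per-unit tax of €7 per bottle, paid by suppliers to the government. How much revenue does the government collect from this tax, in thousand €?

Tax revenue = €2562 thousand.

Demand slope: (372 − 393)/(30 − 23) = -3, so Qd = 462 − 3P.
Supply slope: (410 − 406)/(36 − 35) = 4, so Qs = 4P + 266.
Without the tax, 462 − 3P = 4P + 266 gives 7P = 196, so P* = €28 and Q* = 378.
With the tax collected from suppliers, supply shifts: Qs = 4(P − 7) + 266.
Solving gives Q = 366 with consumers paying €32 and suppliers receiving €25 (the €7 wedge).
Revenue = t · Q = 7 · 366 = €2562.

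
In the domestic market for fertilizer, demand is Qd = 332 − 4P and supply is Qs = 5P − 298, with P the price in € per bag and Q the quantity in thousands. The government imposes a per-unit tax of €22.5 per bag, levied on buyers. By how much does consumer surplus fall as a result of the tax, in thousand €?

Consumer surplus falls by €337.5 thousand.

Without the tax, 332 − 4P = 5P − 298 gives 9P = 630, so P* = €70 and Q* = 52.
With the tax collected from buyers, demand (in seller-price terms) shifts: Qd = 332 − 4(P + 22.5).
Solving gives Q = 2 with buyers paying €82.5 and sellers receiving €60 (the €22.5 wedge).
ΔCS is the trapezoid between Q = 2 and Q = 52 of height €12.5: ½ · (52 + 2) · 12.5 = €337.5.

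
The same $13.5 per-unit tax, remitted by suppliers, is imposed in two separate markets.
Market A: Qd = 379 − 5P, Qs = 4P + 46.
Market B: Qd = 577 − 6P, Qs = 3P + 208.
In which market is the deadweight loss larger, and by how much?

Market A: pre-tax P* = $37, Q* = 194; post-tax Q = 164; deadweight loss = $202.5.
Market B: pre-tax P* = $41, Q* = 331; post-tax Q = 304; deadweight loss = $182.25.
Difference: $202.5 vs $182.25 → market A is larger by $20.25.

Market A, by $20.25.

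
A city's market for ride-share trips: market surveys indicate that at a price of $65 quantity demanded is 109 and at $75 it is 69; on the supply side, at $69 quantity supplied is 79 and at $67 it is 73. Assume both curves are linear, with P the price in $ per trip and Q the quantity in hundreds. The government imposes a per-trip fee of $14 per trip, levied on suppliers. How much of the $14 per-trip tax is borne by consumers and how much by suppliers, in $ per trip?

Consumers bear $6 per trip; suppliers bear $8 per trip.

Demand slope: (69 − 109)/(75 − 65) = -4, so Qd = 369 − 4P.
Supply slope: (73 − 79)/(67 − 69) = 3, so Qs = 3P − 128.
Without the tax, 369 − 4P = 3P − 128 gives 7P = 497, so P* = $71 and Q* = 85.
With the tax collected from suppliers, supply shifts: Qs = 3(P − 14) − 128.
Solving gives Q = 61 with consumers paying $77 and suppliers receiving $63 (the $14 wedge).
Burden on consumers: $6; on suppliers: $8. (They sum to $14.)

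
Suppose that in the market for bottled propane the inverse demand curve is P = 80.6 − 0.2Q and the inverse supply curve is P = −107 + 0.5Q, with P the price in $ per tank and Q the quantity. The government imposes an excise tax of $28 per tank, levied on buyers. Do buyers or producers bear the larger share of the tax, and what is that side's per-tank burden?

Inverting to Q(P) form: Qd = 403 − 5P; Qs = 2P + 214.
Before the tax: set 403 − 5P = 2P + 214 → P* = $27, Q* = 268.
With the tax collected from buyers, demand (in seller-price terms) shifts: Qd = 403 − 5(P + 28).
New equilibrium: buyers pay $35, producers receive $7, Q = 228. (Wedge: Pb − Ps = 28.)
Per-tank burden: buyers $8, producers $20.
Producers take the larger share because supply is less price-elastic here (demand slope 5 vs supply slope 2).
The less price-elastic side of the market bears the larger share of a per-unit tax.

Producers bear the larger share: $20 per tank.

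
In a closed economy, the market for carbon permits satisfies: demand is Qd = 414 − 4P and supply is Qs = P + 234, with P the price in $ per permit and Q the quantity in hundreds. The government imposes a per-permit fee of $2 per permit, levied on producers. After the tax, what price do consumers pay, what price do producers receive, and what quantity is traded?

Before the tax: set 414 − 4P = P + 234 → P* = $36, Q* = 270.
With the tax collected from producers, supply shifts: Qs = (P − 2) + 234.
New equilibrium: consumers pay $36.4, producers receive $34.4, Q = 268.4. (Wedge: Pb − Ps = 2.)

Consumers pay $36.4; producers receive $34.4; quantity = 268.4.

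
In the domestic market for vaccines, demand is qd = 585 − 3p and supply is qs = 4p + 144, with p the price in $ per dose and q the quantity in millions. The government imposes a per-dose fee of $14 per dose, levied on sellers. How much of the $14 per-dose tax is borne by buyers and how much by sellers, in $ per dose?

Before the tax: set 585 − 3p = 4p + 144 → p* = $63, q* = 396.
With the tax collected from sellers, supply shifts: qs = 4(p − 14) + 144.
Solving gives q = 372 with buyers paying $71 and sellers receiving $57 (the $14 wedge).
Burden on buyers: $8; on sellers: $6. (They sum to $14.)

Buyers bear $8 per dose; sellers bear $6 per dose.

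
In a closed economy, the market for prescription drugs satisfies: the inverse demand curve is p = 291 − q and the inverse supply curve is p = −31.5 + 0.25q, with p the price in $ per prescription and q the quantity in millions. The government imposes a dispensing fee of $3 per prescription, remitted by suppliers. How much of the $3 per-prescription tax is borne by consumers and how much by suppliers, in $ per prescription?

Inverting to q(p) form: qd = 291 − p; qs = 4p + 126.
Before the tax: set 291 − p = 4p + 126 → p* = $33, q* = 258.
With the tax collected from suppliers, supply shifts: qs = 4(p − 3) + 126.
New equilibrium: consumers pay $35.4, suppliers receive $32.4, q = 255.6. (Wedge: pb − ps = 3.)
Burden on consumers: $2.4; on suppliers: $0.6. (They sum to $3.)
The less price-elastic side of the market bears the larger share of a per-unit tax.

Consumers bear $2.4 per prescription; suppliers bear $0.6 per prescription.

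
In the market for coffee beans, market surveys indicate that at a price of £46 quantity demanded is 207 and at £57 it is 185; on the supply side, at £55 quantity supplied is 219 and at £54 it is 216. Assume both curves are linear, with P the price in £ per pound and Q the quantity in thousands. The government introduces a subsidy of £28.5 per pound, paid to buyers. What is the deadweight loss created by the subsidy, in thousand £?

Demand slope: (185 − 207)/(57 − 46) = -2, so Qd = 299 − 2P.
Supply slope: (216 − 219)/(54 − 55) = 3, so Qs = 3P + 54.
Without the subsidy, 299 − 2P = 3P + 54 gives 5P = 245, so P* = £49 and Q* = 201.
With a per-unit subsidy paid to buyers, each effectively pays P − 28.5, so demand becomes Qd = 299 − 2(P − 28.5).
Solving gives Q = 235.2 with buyers paying £31.9 and sellers receiving £60.4 (the £28.5 wedge).
Quantity rises by |ΔQ| = |201 − 235.2| = 34.2.
DWL = ½ · t · |ΔQ| = ½ · 28.5 · 34.2 = £487.35.

Deadweight loss = £487.35 thousand.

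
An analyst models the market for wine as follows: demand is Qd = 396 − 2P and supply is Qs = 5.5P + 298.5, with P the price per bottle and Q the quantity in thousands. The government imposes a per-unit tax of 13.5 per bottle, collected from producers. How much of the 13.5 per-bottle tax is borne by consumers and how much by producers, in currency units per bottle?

Before the tax: set 396 − 2P = 5.5P + 298.5 → P* = 13, Q* = 370.
With the tax collected from producers, supply shifts: Qs = 5.5(P − 13.5) + 298.5.
New equilibrium: consumers pay 22.9, producers receive 9.4, Q = 350.2. (Wedge: Pb − Ps = 13.5.)
Burden on consumers: 9.9; on producers: 3.6. (They sum to 13.5.)

Consumers bear 9.9 per bottle; producers bear 3.6 per bottle.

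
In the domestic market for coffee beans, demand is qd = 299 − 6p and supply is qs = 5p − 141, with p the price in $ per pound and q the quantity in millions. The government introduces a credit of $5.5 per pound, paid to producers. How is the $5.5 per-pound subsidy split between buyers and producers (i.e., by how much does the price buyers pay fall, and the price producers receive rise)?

Buyers gain $2.5 per pound; producers gain $3 per pound.

Without the subsidy, 299 − 6p = 5p − 141 gives 11p = 440, so p* = $40 and q* = 59.
With a per-unit subsidy paid to producers, each receives p + 5.5 per unit sold, so supply becomes qs = 5(p + 5.5) − 141.
New equilibrium: buyers pay $37.5, producers receive $43, q = 74. (Wedge: pb − ps = −5.5.)
Gain to buyers: $2.5; to producers: $3. (They sum to $5.5.)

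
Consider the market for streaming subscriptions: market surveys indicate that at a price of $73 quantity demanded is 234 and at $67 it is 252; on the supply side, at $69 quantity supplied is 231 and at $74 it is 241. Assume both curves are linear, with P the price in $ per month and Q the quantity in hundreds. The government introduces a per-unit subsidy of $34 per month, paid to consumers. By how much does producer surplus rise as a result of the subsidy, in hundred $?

Producer surplus rises by $5250.96 hundred.

Demand slope: (252 − 234)/(67 − 73) = -3, so Qd = 453 − 3P.
Supply slope: (241 − 231)/(74 − 69) = 2, so Qs = 2P + 93.
Without the subsidy, 453 − 3P = 2P + 93 gives 5P = 360, so P* = $72 and Q* = 237.
With a per-unit subsidy paid to consumers, each effectively pays P − 34, so demand becomes Qd = 453 − 3(P − 34).
New equilibrium: consumers pay $58.4, sellers receive $92.4, Q = 277.8. (Wedge: Pb − Ps = −34.)
ΔPS is the trapezoid between Q = 277.8 and Q = 237 of height $20.4: ½ · (237 + 277.8) · 20.4 = $5250.96.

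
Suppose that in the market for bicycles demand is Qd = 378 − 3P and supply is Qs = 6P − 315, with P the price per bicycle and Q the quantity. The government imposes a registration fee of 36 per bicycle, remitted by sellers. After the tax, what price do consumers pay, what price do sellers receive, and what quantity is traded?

Consumers pay 101; sellers receive 65; quantity = 75.

Before the tax: set 378 − 3P = 6P − 315 → P* = 77, Q* = 147.
With the tax collected from sellers, supply shifts: Qs = 6(P − 36) − 315.
Solving gives Q = 75 with consumers paying 101 and sellers receiving 65 (the 36 wedge).
The less price-elastic side of the market bears the larger share of a per-unit tax.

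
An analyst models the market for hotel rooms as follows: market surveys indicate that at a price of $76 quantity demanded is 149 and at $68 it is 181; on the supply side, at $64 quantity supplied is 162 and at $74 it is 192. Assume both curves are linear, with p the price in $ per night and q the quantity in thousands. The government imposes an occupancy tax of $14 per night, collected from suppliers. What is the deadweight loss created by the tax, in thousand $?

Deadweight loss = $168 thousand.

Demand slope: (181 − 149)/(68 − 76) = -4, so qd = 453 − 4p.
Supply slope: (192 − 162)/(74 − 64) = 3, so qs = 3p − 30.
Before the tax: set 453 − 4p = 3p − 30 → p* = $69, q* = 177.
With the tax collected from suppliers, supply shifts: qs = 3(p − 14) − 30.
New equilibrium: buyers pay $75, suppliers receive $61, q = 153. (Wedge: pb − ps = 14.)
Quantity falls by |ΔQ| = |177 − 153| = 24.
DWL = ½ · t · |ΔQ| = ½ · 14 · 24 = $168.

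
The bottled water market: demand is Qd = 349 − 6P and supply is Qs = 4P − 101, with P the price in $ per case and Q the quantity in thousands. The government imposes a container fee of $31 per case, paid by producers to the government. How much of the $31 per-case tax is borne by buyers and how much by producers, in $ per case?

Before the tax: set 349 − 6P = 4P − 101 → P* = $45, Q* = 79.
With the tax collected from producers, supply shifts: Qs = 4(P − 31) − 101.
Solving gives Q = 4.6 with buyers paying $57.4 and producers receiving $26.4 (the $31 wedge).
Burden on buyers: $12.4; on producers: $18.6. (They sum to $31.)

Buyers bear $12.4 per case; producers bear $18.6 per case.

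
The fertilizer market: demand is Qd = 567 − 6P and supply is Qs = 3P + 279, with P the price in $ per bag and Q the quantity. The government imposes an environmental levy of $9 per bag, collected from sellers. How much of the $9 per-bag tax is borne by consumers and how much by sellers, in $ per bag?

Without the tax, 567 − 6P = 3P + 279 gives 9P = 288, so P* = $32 and Q* = 375.
With the tax collected from sellers, supply shifts: Qs = 3(P − 9) + 279.
Solving gives Q = 357 with consumers paying $35 and sellers receiving $26 (the $9 wedge).
Burden on consumers: $3; on sellers: $6. (They sum to $9.)
The less price-elastic side of the market bears the larger share of a per-unit tax.

Consumers bear $3 per bag; sellers bear $6 per bag.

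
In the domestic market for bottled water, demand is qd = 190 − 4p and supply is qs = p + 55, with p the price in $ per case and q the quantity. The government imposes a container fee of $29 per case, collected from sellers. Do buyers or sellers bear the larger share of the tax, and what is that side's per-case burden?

Before the tax: set 190 − 4p = p + 55 → p* = $27, q* = 82.
With the tax collected from sellers, supply shifts: qs = (p − 29) + 55.
Solving gives q = 58.8 with buyers paying $32.8 and sellers receiving $3.8 (the $29 wedge).
Per-case burden: buyers $5.8, sellers $23.2.
Sellers take the larger share because supply is less price-elastic here (demand slope 4 vs supply slope 1).
The less price-elastic side of the market bears the larger share of a per-unit tax.

Sellers bear the larger share: $23.2 per case.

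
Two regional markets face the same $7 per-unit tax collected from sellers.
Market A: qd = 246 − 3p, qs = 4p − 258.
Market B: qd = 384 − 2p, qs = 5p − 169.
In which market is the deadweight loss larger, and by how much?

Market A: pre-tax p* = $72, q* = 30; post-tax q = 18; deadweight loss = $42.
Market B: pre-tax p* = $79, q* = 226; post-tax q = 216; deadweight loss = $35.
Difference: $42 vs $35 → market A is larger by $7.

Market A, by $7.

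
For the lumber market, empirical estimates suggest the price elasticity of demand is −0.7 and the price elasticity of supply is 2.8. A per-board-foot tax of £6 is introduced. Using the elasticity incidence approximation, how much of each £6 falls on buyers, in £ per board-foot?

Buyers bear ≈ £4.8 per board-foot.

Incidence ratio: buyers' share ≈ εs / (εs + |εd|) = 2.8 / (2.8 + 0.7) = 0.8.
So buyers bear ≈ 0.8 × £6 = £4.8; producers bear £1.2.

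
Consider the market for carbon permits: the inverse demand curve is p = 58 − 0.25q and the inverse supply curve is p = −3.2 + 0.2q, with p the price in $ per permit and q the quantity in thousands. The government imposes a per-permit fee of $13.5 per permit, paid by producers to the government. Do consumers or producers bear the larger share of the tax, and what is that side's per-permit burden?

Consumers bear the larger share: $7.5 per permit.

Rewrite in direct form: qd = 232 − 4p and qs = 5p + 16.
Before the tax: set 232 − 4p = 5p + 16 → p* = $24, q* = 136.
With the tax collected from producers, supply shifts: qs = 5(p − 13.5) + 16.
New equilibrium: consumers pay $31.5, producers receive $18, q = 106. (Wedge: pb − ps = 13.5.)
Per-permit burden: consumers $7.5, producers $6.
Consumers take the larger share because demand is less price-elastic here (demand slope 4 vs supply slope 5).
The less price-elastic side of the market bears the larger share of a per-unit tax.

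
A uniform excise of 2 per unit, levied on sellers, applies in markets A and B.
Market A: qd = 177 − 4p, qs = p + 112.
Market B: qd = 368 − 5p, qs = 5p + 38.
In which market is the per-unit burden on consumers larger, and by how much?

Market B, by 0.6.

Market A: pre-tax p* = 13, q* = 125; post-tax q = 123.4; per-unit burden on consumers = 0.4.
Market B: pre-tax p* = 33, q* = 203; post-tax q = 198; per-unit burden on consumers = 1.
Difference: 0.4 vs 1 → market B is larger by 0.6.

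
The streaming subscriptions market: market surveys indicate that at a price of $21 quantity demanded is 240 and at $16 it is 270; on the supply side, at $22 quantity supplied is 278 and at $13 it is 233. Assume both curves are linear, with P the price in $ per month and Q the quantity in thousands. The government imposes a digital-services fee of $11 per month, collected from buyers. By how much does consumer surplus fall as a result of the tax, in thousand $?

Demand slope: (270 − 240)/(16 − 21) = -6, so Qd = 366 − 6P.
Supply slope: (233 − 278)/(13 − 22) = 5, so Qs = 5P + 168.
Without the tax, 366 − 6P = 5P + 168 gives 11P = 198, so P* = $18 and Q* = 258.
With the tax collected from buyers, demand (in seller-price terms) shifts: Qd = 366 − 6(P + 11).
Solving gives Q = 228 with buyers paying $23 and sellers receiving $12 (the $11 wedge).
ΔCS is the trapezoid between Q = 228 and Q = 258 of height $5: ½ · (258 + 228) · 5 = $1215.

Consumer surplus falls by $1215 thousand.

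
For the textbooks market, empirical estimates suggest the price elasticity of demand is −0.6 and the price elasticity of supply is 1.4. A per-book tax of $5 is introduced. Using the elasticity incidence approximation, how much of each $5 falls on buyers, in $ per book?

Buyers bear ≈ $3.5 per book.

Incidence ratio: buyers' share ≈ εs / (εs + |εd|) = 1.4 / (1.4 + 0.6) = 0.7.
So buyers bear ≈ 0.7 × $5 = $3.5; sellers bear $1.5.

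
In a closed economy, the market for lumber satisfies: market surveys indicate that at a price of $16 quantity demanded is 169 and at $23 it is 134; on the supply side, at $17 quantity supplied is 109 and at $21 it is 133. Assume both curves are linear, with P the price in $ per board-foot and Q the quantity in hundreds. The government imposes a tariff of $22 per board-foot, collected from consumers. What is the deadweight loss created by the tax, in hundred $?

Demand slope: (134 − 169)/(23 − 16) = -5, so Qd = 249 − 5P.
Supply slope: (133 − 109)/(21 − 17) = 6, so Qs = 6P + 7.
Without the tax, 249 − 5P = 6P + 7 gives 11P = 242, so P* = $22 and Q* = 139.
With the tax collected from consumers, demand (in seller-price terms) shifts: Qd = 249 − 5(P + 22).
New equilibrium: consumers pay $34, sellers receive $12, Q = 79. (Wedge: Pb − Ps = 22.)
Quantity falls by |ΔQ| = |139 − 79| = 60.
DWL = ½ · t · |ΔQ| = ½ · 22 · 60 = $660.

Deadweight loss = $660 hundred.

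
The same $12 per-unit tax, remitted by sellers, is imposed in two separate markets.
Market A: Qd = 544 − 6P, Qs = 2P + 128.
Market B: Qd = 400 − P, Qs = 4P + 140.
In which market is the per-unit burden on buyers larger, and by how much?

Market A: pre-tax P* = $52, Q* = 232; post-tax Q = 214; per-unit burden on buyers = $3.
Market B: pre-tax P* = $52, Q* = 348; post-tax Q = 338.4; per-unit burden on buyers = $9.6.
Difference: $3 vs $9.6 → market B is larger by $6.6.

Market B, by $6.6.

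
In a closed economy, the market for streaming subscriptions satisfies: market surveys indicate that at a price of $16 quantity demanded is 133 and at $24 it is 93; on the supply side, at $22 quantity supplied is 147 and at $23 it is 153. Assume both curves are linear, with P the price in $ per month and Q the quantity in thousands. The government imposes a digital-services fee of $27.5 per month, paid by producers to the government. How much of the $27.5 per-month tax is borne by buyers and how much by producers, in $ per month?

Demand slope: (93 − 133)/(24 − 16) = -5, so Qd = 213 − 5P.
Supply slope: (153 − 147)/(23 − 22) = 6, so Qs = 6P + 15.
Before the tax: set 213 − 5P = 6P + 15 → P* = $18, Q* = 123.
With the tax collected from producers, supply shifts: Qs = 6(P − 27.5) + 15.
New equilibrium: buyers pay $33, producers receive $5.5, Q = 48. (Wedge: Pb − Ps = 27.5.)
Burden on buyers: $15; on producers: $12.5. (They sum to $27.5.)
The less price-elastic side of the market bears the larger share of a per-unit tax.

Buyers bear $15 per month; producers bear $12.5 per month.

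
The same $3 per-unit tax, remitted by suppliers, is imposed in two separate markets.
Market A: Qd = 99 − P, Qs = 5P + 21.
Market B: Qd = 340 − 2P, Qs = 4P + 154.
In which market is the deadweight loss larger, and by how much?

Market A: pre-tax P* = $13, Q* = 86; post-tax Q = 83.5; deadweight loss = $3.75.
Market B: pre-tax P* = $31, Q* = 278; post-tax Q = 274; deadweight loss = $6.
Difference: $3.75 vs $6 → market B is larger by $2.25.

Market B, by $2.25.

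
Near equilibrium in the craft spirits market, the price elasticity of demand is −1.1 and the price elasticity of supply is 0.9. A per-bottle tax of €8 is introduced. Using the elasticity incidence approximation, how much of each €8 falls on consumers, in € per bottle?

Consumers bear ≈ €3.6 per bottle.

Incidence ratio: consumers' share ≈ εs / (εs + |εd|) = 0.9 / (0.9 + 1.1) = 0.45.
So consumers bear ≈ 0.45 × €8 = €3.6; suppliers bear €4.4.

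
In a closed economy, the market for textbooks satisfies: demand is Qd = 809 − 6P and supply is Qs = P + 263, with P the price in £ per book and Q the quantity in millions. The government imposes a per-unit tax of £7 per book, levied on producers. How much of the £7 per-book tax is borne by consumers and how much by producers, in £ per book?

Consumers bear £1 per book; producers bear £6 per book.

Without the tax, 809 − 6P = P + 263 gives 7P = 546, so P* = £78 and Q* = 341.
With the tax collected from producers, supply shifts: Qs = (P − 7) + 263.
New equilibrium: consumers pay £79, producers receive £72, Q = 335. (Wedge: Pb − Ps = 7.)
Burden on consumers: £1; on producers: £6. (They sum to £7.)
The less price-elastic side of the market bears the larger share of a per-unit tax.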